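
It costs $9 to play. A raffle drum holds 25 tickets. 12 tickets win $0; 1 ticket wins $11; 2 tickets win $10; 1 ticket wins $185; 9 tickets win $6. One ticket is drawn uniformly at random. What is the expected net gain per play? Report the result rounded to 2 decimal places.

$1.80

E[payout] = (12/25)·0 + (1/25)·11 + (2/25)·10 + (1/25)·185 + (9/25)·6 = 54/5
Expected profit = 54/5 − 9 = 9/5 ≈ $1.80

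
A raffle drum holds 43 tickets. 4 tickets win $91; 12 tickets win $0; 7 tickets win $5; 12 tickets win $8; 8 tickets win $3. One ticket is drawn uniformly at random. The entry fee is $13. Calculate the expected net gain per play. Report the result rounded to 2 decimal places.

-$0.93

E[payout] = (4/43)·91 + (12/43)·0 + (7/43)·5 + (12/43)·8 + (8/43)·3 = 519/43
Expected profit = 519/43 − 13 = -40/43 ≈ -$0.93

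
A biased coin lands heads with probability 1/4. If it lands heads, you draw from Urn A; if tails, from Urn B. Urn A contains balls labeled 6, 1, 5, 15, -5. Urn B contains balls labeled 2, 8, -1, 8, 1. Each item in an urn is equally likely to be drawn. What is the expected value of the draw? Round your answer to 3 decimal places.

3.800

E[X | Urn A] = (6 + 1 + 5 + 15 − 5)/5 = 22/5
E[X | Urn B] = (2 + 8 − 1 + 8 + 1)/5 = 18/5
E[X] = (1/4)·22/5 + (3/4)·18/5 = 19/5 ≈ 3.800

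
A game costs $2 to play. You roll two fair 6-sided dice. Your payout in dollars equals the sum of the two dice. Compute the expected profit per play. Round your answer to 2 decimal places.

$5.00

Distribution of the sum of the two dice: 2 w.p. 1/36, 3 w.p. 1/18, 4 w.p. 1/12, 5 w.p. 1/9, 6 w.p. 5/36, 7 w.p. 1/6, …
E[payout] = (1/36)·2 + (1/18)·3 + (1/12)·4 + (1/9)·5 + (5/36)·6 + (1/6)·7 + (5/36)·8 + (1/9)·9 + (1/12)·10 + (1/18)·11 + (1/36)·12 = 7
Expected profit = 7 − 2 = 5 ≈ $5.00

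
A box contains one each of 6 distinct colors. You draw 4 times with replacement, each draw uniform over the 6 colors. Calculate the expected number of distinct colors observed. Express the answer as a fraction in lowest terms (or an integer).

671/216

Let Xⱼ=1 if type j appears at least once. P(Xⱼ=1) = 1 − ((6−1)/6)^4 = 671/1296.
E[#distinct] = 6·671/1296 = 671/216.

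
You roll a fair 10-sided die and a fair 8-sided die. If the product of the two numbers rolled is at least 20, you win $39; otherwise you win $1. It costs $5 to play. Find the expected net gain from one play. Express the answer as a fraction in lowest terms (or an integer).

619/40 dollars

E[payout] = (39/80)·1 + (41/80)·39 = 819/40
Expected profit = 819/40 − 5 = 619/40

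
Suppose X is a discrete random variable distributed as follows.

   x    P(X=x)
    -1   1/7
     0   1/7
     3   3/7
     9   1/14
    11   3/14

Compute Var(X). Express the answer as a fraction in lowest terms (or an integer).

909/49

E[X] = (1/7)·(-1) + (1/7)·0 + (3/7)·3 + (1/14)·9 + (3/14)·11 = 29/7
E[X²] = (1/7)·1 + (1/7)·0 + (3/7)·9 + (1/14)·81 + (3/14)·121 = 250/7
Var(X) = 250/7 − (29/7)² = 909/49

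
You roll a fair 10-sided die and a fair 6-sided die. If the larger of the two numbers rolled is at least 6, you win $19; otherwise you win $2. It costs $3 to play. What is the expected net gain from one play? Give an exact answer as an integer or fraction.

E[payout] = (5/12)·2 + (7/12)·19 = 143/12
Expected profit = 143/12 − 3 = 107/12

107/12 dollars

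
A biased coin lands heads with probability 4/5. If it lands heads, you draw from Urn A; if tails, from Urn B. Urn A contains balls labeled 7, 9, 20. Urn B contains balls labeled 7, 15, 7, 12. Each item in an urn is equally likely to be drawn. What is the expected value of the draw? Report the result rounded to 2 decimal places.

E[X | Urn A] = (7 + 9 + 20)/3 = 12
E[X | Urn B] = (7 + 15 + 7 + 12)/4 = 41/4
E[X] = (4/5)·12 + (1/5)·41/4 = 233/20 ≈ 11.65

11.65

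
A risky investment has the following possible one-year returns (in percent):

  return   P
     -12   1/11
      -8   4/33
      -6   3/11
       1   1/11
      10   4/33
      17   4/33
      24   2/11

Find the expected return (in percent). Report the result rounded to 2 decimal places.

E[X] = (1/11)·(-12) + (4/33)·(-8) + (3/11)·(-6) + (1/11)·1 + (4/33)·10 + (4/33)·17 + (2/11)·24
     = 133/33 ≈ 4.03

4.03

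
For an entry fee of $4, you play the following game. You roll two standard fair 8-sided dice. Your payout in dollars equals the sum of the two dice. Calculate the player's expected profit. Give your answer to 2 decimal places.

Distribution of the sum of the two dice: 2 w.p. 1/64, 3 w.p. 1/32, 4 w.p. 3/64, 5 w.p. 1/16, 6 w.p. 5/64, 7 w.p. 3/32, …
E[payout] = (1/64)·2 + (1/32)·3 + (3/64)·4 + (1/16)·5 + (5/64)·6 + (3/32)·7 + (7/64)·8 + (1/8)·9 + (7/64)·10 + (3/32)·11 + (5/64)·12 + (1/16)·13 + (3/64)·14 + (1/32)·15 + (1/64)·16 = 9
Expected profit = 9 − 4 = 5 ≈ $5.00

$5.00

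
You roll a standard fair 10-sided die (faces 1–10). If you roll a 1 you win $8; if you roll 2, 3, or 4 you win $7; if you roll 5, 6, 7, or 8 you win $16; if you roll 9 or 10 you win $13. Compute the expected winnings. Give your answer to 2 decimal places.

E[payout] = (3/10)·7 + (1/10)·8 + (1/5)·13 + (2/5)·16 = 119/10
≈ $11.90

$11.90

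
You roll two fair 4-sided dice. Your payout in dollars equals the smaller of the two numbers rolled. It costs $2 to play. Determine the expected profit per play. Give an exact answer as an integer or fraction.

-1/8 dollars

Distribution of the smaller of the two numbers rolled: 1 w.p. 7/16, 2 w.p. 5/16, 3 w.p. 3/16, 4 w.p. 1/16
E[payout] = (7/16)·1 + (5/16)·2 + (3/16)·3 + (1/16)·4 = 15/8
Expected profit = 15/8 − 2 = -1/8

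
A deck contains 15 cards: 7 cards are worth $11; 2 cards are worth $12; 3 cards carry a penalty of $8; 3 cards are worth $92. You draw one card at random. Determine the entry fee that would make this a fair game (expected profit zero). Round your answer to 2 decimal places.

E[payout] = (7/15)·11 + (2/15)·12 + (3/15)·(-8) + (3/15)·92 = 353/15
Fair fee = E[payout] = 353/15 ≈ $23.53

$23.53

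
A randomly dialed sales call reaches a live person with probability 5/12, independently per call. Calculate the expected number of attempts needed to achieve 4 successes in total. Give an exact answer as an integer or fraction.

By linearity (sum of 4 independent geometric waits), E[trials] = 4/p = 4/(5/12) = 48/5.

48/5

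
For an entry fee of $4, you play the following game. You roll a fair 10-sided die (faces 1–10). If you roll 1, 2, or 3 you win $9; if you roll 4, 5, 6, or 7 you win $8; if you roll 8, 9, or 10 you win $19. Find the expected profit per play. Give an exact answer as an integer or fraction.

38/5 dollars

E[payout] = (2/5)·8 + (3/10)·9 + (3/10)·19 = 58/5
Expected profit = 58/5 − 4 = 38/5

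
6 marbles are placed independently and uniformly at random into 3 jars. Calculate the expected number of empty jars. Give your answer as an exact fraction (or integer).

64/243

Let Xⱼ=1 if jar j is empty. P(Xⱼ=1) = ((3-1)/3)^6 = 64/729.
By linearity, E[#empty] = 3·64/729 = 64/243.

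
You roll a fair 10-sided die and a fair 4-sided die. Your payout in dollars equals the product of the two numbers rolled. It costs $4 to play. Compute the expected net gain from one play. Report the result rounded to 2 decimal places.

Distribution of the product of the two numbers rolled: 1 w.p. 1/40, 2 w.p. 1/20, 3 w.p. 1/20, 4 w.p. 3/40, 5 w.p. 1/40, 6 w.p. 3/40, …
E[payout] = (1/40)·1 + (1/20)·2 + (1/20)·3 + (3/40)·4 + (1/40)·5 + (3/40)·6 + (1/40)·7 + (3/40)·8 + (1/20)·9 + (1/20)·10 + (3/40)·12 + (1/40)·14 + (1/40)·15 + (1/20)·16 + (1/20)·18 + (1/20)·20 + (1/40)·21 + (1/20)·24 + (1/40)·27 + (1/40)·28 + (1/40)·30 + (1/40)·32 + (1/40)·36 + (1/40)·40 = 55/4
Expected profit = 55/4 − 4 = 39/4 ≈ $9.75

$9.75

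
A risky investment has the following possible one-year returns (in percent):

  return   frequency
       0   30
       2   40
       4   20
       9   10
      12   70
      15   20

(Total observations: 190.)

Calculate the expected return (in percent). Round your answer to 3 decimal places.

7.316

Total = 190, so P(return=0) = 30/190, etc.
E[X] = (3/19)·0 + (4/19)·2 + (2/19)·4 + (1/19)·9 + (7/19)·12 + (2/19)·15
     = 139/19 ≈ 7.316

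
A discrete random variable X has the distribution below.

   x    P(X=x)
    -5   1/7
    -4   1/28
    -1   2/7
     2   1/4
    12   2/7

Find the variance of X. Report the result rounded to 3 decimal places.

E[X] = (1/7)·(-5) + (1/28)·(-4) + (2/7)·(-1) + (1/4)·2 + (2/7)·12 = 39/14
E[X²] = (1/7)·25 + (1/28)·16 + (2/7)·1 + (1/4)·4 + (2/7)·144 = 326/7
Var(X) = 326/7 − (39/14)² = 7607/196 ≈ 38.811

38.811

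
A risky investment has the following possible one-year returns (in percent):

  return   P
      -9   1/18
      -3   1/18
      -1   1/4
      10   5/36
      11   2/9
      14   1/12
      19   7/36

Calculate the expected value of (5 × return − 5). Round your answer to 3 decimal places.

33.889

E[5x-5] = (1/18)·(-50) + (1/18)·(-20) + (1/4)·(-10) + (5/36)·45 + (2/9)·50 + (1/12)·65 + (7/36)·90
     = 305/9 ≈ 33.889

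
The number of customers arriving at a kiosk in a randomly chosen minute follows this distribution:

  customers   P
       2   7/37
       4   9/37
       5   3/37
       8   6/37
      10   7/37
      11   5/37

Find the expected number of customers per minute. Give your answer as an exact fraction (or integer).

E[X] = (7/37)·2 + (9/37)·4 + (3/37)·5 + (6/37)·8 + (7/37)·10 + (5/37)·11
     = 238/37

238/37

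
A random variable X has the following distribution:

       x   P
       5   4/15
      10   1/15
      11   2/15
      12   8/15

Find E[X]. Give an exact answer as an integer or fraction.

148/15

E[X] = (4/15)·5 + (1/15)·10 + (2/15)·11 + (8/15)·12
     = 148/15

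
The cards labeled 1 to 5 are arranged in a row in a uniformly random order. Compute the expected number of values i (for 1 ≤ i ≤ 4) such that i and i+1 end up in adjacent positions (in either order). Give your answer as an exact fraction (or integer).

For each i ∈ {1,…,4}, let Xᵢ = 1 if i and i+1 are adjacent. P(Xᵢ=1) = 2·(5−1)!/5! = 2/5.
By linearity, E[ΣXᵢ] = (4)·(2/5) = 8/5.

8/5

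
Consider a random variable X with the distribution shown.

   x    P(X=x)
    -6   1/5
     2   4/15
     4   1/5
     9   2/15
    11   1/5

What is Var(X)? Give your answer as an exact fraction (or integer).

7646/225

E[X] = (1/5)·(-6) + (4/15)·2 + (1/5)·4 + (2/15)·9 + (1/5)·11 = 53/15
E[X²] = (1/5)·36 + (4/15)·4 + (1/5)·16 + (2/15)·81 + (1/5)·121 = 697/15
Var(X) = 697/15 − (53/15)² = 7646/225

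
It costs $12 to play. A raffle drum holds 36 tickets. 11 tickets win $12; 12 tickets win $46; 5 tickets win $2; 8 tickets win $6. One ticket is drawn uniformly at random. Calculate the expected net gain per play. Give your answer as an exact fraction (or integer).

155/18 dollars

E[payout] = (11/36)·12 + (12/36)·46 + (5/36)·2 + (8/36)·6 = 371/18
Expected profit = 371/18 − 12 = 155/18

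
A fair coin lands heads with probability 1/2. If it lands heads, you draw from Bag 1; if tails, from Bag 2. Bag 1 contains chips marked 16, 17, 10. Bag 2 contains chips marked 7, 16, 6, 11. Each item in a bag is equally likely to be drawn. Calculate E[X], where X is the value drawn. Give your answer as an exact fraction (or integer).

73/6

E[X | Bag 1] = (16 + 17 + 10)/3 = 43/3
E[X | Bag 2] = (7 + 16 + 6 + 11)/4 = 10
E[X] = (1/2)·43/3 + (1/2)·10 = 73/6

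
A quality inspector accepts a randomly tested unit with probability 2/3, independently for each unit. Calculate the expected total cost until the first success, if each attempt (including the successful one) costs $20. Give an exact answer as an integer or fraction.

$30

E[#attempts] = 1/p = 3/2; E[cost] = 20·3/2 = 30.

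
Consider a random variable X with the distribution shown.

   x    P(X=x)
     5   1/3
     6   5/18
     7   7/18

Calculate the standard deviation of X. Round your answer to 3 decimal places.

0.848

E[X] = 109/18, E[X²] = 673/18
Var(X) = E[X²] − (E[X])² = 673/18 − 11881/324 = 233/324
SD(X) = √(233/324) ≈ 0.848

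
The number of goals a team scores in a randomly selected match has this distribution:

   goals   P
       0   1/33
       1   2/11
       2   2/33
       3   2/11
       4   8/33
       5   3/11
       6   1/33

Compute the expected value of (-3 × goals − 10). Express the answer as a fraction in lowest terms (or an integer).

-221/11

E[-3x-10] = (1/33)·(-10) + (2/11)·(-13) + (2/33)·(-16) + (2/11)·(-19) + (8/33)·(-22) + (3/11)·(-25) + (1/33)·(-28)
     = -221/11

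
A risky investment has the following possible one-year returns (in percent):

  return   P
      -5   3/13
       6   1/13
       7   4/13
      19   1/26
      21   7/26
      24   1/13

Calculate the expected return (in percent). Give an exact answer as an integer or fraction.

126/13

E[X] = (3/13)·(-5) + (1/13)·6 + (4/13)·7 + (1/26)·19 + (7/26)·21 + (1/13)·24
     = 126/13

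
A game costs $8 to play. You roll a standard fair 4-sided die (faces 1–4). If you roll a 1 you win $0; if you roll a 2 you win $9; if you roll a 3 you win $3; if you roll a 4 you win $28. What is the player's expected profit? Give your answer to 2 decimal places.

$2.00

E[payout] = (1/4)·0 + (1/4)·3 + (1/4)·9 + (1/4)·28 = 10
Expected profit = 10 − 8 = 2 ≈ $2.00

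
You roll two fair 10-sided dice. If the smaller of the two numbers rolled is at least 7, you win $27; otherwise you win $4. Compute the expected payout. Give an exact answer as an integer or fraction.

192/25 dollars

E[payout] = (21/25)·4 + (4/25)·27 = 192/25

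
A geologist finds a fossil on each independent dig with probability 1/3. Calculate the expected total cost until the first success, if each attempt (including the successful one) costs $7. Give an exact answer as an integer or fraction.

$21

E[#attempts] = 1/p = 3; E[cost] = 7·3 = 21.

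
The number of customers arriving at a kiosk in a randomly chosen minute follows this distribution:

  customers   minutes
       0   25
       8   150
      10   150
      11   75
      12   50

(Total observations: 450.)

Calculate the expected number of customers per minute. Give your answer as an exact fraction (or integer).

55/6

Total = 450, so P(customers=0) = 25/450, etc.
E[X] = (1/18)·0 + (1/3)·8 + (1/3)·10 + (1/6)·11 + (1/9)·12
     = 55/6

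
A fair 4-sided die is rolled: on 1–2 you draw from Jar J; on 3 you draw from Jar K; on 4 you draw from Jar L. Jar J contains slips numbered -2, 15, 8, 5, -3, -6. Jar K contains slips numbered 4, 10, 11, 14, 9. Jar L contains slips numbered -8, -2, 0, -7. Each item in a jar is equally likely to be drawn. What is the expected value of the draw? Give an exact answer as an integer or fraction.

661/240

E[X | Jar J] = (-2 + 15 + 8 + 5 − 3 − 6)/6 = 17/6
E[X | Jar K] = (4 + 10 + 11 + 14 + 9)/5 = 48/5
E[X | Jar L] = (-8 − 2 + 0 − 7)/4 = -17/4
E[X] = (1/2)·17/6 + (1/4)·48/5 + (1/4)·(-17/4) = 661/240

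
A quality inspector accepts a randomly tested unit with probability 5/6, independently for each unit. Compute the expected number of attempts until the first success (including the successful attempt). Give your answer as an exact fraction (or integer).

6/5

For a geometric distribution, E[trials] = 1/p = 1/(5/6) = 6/5.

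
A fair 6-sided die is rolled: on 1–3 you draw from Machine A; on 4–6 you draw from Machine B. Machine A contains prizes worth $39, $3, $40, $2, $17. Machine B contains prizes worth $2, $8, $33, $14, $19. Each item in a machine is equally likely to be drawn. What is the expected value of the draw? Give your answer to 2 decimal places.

E[X | Machine A] = (39 + 3 + 40 + 2 + 17)/5 = 101/5
E[X | Machine B] = (2 + 8 + 33 + 14 + 19)/5 = 76/5
E[X] = (1/2)·101/5 + (1/2)·76/5 = 177/10 ≈ 17.70

$17.70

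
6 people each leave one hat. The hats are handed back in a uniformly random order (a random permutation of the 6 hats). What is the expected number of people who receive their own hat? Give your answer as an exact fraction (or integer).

1

Let Xᵢ = 1 if person i gets their own hat. For each i, P(Xᵢ=1) = 1/6.
By linearity of expectation, E[X₁+…+X_6] = 6·(1/6) = 1.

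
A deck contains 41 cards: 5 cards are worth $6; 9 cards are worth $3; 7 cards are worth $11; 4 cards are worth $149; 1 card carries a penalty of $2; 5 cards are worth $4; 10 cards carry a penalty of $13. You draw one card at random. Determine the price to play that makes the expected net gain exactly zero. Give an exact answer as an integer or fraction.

E[payout] = (5/41)·6 + (9/41)·3 + (7/41)·11 + (4/41)·149 + (1/41)·(-2) + (5/41)·4 + (10/41)·(-13) = 618/41
Fair fee = E[payout] = 618/41

618/41 dollars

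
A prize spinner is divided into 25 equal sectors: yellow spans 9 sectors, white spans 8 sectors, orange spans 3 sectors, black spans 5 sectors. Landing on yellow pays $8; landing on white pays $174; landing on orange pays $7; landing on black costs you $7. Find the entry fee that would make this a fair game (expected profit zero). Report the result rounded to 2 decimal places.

$58.00

E[payout] = (9/25)·8 + (8/25)·174 + (3/25)·7 + (5/25)·(-7) = 58
Fair fee = E[payout] = 58 ≈ $58.00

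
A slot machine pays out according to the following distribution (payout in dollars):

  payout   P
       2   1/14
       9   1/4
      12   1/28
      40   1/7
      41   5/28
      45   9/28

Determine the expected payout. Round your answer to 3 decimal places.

$30.321

E[X] = (1/14)·2 + (1/4)·9 + (1/28)·12 + (1/7)·40 + (5/28)·41 + (9/28)·45
     = 849/28 ≈ 30.321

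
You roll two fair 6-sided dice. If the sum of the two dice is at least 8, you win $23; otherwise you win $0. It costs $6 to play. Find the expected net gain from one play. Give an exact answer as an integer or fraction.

43/12 dollars

E[payout] = (7/12)·0 + (5/12)·23 = 115/12
Expected profit = 115/12 − 6 = 43/12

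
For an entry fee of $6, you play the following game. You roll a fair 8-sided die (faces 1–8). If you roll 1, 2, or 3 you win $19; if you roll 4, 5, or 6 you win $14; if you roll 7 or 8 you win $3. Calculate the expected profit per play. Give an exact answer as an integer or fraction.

57/8 dollars

E[payout] = (1/4)·3 + (3/8)·14 + (3/8)·19 = 105/8
Expected profit = 105/8 − 6 = 57/8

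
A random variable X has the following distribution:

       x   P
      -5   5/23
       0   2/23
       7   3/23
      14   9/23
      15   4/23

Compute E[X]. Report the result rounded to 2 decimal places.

E[X] = (5/23)·(-5) + (2/23)·0 + (3/23)·7 + (9/23)·14 + (4/23)·15
     = 182/23 ≈ 7.91

7.91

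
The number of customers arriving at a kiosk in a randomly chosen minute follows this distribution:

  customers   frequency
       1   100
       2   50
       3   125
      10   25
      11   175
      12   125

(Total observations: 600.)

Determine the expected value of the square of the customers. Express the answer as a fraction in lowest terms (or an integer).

Total = 600, so P(customers=1) = 100/600, etc.
E[X²] = (1/6)·1 + (1/12)·4 + (5/24)·9 + (1/24)·100 + (7/24)·121 + (5/24)·144
     = 431/6

431/6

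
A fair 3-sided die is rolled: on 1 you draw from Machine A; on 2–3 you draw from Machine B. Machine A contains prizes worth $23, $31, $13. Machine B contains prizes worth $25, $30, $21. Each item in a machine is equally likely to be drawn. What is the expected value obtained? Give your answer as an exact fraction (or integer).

73/3 dollars

E[X | Machine A] = (23 + 31 + 13)/3 = 67/3
E[X | Machine B] = (25 + 30 + 21)/3 = 76/3
E[X] = (1/3)·67/3 + (2/3)·76/3 = 73/3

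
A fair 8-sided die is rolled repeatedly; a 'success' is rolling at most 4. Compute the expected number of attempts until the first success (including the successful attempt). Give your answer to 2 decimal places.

2.00

For a geometric distribution, E[trials] = 1/p = 1/(1/2) = 2.
≈ 2.00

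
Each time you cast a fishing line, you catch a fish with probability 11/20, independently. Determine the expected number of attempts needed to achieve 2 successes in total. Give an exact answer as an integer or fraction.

By linearity (sum of 2 independent geometric waits), E[trials] = 2/p = 2/(11/20) = 40/11.

40/11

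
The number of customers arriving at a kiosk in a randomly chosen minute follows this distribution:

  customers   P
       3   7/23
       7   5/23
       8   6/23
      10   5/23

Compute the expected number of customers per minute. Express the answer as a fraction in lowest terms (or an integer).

154/23

E[X] = (7/23)·3 + (5/23)·7 + (6/23)·8 + (5/23)·10
     = 154/23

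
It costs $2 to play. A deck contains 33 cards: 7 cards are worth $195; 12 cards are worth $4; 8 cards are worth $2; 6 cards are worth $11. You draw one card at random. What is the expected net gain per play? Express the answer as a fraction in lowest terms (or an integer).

1429/33 dollars

E[payout] = (7/33)·195 + (12/33)·4 + (8/33)·2 + (6/33)·11 = 1495/33
Expected profit = 1495/33 − 2 = 1429/33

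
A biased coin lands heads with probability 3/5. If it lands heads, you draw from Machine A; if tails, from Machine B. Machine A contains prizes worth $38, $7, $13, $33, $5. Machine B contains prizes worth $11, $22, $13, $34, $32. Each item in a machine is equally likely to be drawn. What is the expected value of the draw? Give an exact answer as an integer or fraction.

512/25 dollars

E[X | Machine A] = (38 + 7 + 13 + 33 + 5)/5 = 96/5
E[X | Machine B] = (11 + 22 + 13 + 34 + 32)/5 = 112/5
E[X] = (3/5)·96/5 + (2/5)·112/5 = 512/25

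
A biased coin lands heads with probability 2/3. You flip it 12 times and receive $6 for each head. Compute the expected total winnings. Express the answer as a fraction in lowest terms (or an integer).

$48

E[#heads] = 12·2/3 = 8 (linearity over flips).
E[winnings] = 6·8 = 48.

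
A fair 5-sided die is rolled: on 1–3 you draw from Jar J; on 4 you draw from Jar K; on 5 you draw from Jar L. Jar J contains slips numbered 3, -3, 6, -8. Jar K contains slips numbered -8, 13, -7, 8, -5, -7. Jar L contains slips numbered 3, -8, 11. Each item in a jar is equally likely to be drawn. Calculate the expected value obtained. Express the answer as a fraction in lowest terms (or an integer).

E[X | Jar J] = (3 − 3 + 6 − 8)/4 = -1/2
E[X | Jar K] = (-8 + 13 − 7 + 8 − 5 − 7)/6 = -1
E[X | Jar L] = (3 − 8 + 11)/3 = 2
E[X] = (3/5)·(-1/2) + (1/5)·(-1) + (1/5)·2 = -1/10

-1/10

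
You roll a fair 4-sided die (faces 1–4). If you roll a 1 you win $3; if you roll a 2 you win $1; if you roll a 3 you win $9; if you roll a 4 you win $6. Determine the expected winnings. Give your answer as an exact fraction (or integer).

E[payout] = (1/4)·1 + (1/4)·3 + (1/4)·6 + (1/4)·9 = 19/4

19/4 dollars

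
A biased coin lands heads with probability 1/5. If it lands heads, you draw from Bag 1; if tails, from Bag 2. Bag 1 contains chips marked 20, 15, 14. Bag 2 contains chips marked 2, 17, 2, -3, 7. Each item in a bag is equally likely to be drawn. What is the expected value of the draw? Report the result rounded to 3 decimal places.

7.267

E[X | Bag 1] = (20 + 15 + 14)/3 = 49/3
E[X | Bag 2] = (2 + 17 + 2 − 3 + 7)/5 = 5
E[X] = (1/5)·49/3 + (4/5)·5 = 109/15 ≈ 7.267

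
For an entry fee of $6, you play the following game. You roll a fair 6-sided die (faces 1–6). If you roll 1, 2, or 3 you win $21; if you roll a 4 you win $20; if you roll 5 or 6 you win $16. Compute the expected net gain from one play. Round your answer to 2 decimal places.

E[payout] = (1/3)·16 + (1/6)·20 + (1/2)·21 = 115/6
Expected profit = 115/6 − 6 = 79/6 ≈ $13.17

$13.17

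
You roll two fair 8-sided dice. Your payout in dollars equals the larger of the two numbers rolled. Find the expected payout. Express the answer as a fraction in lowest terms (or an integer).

Distribution of the larger of the two numbers rolled: 1 w.p. 1/64, 2 w.p. 3/64, 3 w.p. 5/64, 4 w.p. 7/64, 5 w.p. 9/64, 6 w.p. 11/64, …
E[payout] = (1/64)·1 + (3/64)·2 + (5/64)·3 + (7/64)·4 + (9/64)·5 + (11/64)·6 + (13/64)·7 + (15/64)·8 = 93/16

93/16 dollars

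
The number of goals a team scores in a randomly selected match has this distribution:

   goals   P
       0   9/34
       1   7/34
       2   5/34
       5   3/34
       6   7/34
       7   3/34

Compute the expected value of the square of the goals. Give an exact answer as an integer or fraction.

E[X²] = (9/34)·0 + (7/34)·1 + (5/34)·4 + (3/34)·25 + (7/34)·36 + (3/34)·49
     = 501/34

501/34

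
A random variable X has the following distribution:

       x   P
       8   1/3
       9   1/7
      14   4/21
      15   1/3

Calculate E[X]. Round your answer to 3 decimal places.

E[X] = (1/3)·8 + (1/7)·9 + (4/21)·14 + (1/3)·15
     = 244/21 ≈ 11.619

11.619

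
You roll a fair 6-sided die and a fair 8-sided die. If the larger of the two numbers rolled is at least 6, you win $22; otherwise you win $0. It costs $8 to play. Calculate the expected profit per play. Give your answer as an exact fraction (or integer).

E[payout] = (25/48)·0 + (23/48)·22 = 253/24
Expected profit = 253/24 − 8 = 61/24

61/24 dollars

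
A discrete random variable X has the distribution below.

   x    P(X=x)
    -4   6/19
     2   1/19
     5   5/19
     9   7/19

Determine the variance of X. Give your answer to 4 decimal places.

29.6177

E[X] = (6/19)·(-4) + (1/19)·2 + (5/19)·5 + (7/19)·9 = 66/19
E[X²] = (6/19)·16 + (1/19)·4 + (5/19)·25 + (7/19)·81 = 792/19
Var(X) = 792/19 − (66/19)² = 10692/361 ≈ 29.6177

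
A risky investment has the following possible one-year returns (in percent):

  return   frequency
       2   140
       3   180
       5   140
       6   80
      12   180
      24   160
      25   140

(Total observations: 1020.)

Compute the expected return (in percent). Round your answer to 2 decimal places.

Total = 1020, so P(return=2) = 140/1020, etc.
E[X] = (7/51)·2 + (3/17)·3 + (7/51)·5 + (4/51)·6 + (3/17)·12 + (8/51)·24 + (7/51)·25
     = 575/51 ≈ 11.27

11.27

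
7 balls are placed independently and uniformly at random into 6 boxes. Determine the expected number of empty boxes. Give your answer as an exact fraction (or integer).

78125/46656

Let Xⱼ=1 if box j is empty. P(Xⱼ=1) = ((6-1)/6)^7 = 78125/279936.
By linearity, E[#empty] = 6·78125/279936 = 78125/46656.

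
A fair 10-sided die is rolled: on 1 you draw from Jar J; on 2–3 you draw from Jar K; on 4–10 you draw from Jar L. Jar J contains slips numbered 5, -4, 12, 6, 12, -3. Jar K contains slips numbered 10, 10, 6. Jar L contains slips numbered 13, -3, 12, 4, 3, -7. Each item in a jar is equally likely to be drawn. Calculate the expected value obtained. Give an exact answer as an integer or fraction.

143/30

E[X | Jar J] = (5 − 4 + 12 + 6 + 12 − 3)/6 = 14/3
E[X | Jar K] = (10 + 10 + 6)/3 = 26/3
E[X | Jar L] = (13 − 3 + 12 + 4 + 3 − 7)/6 = 11/3
E[X] = (1/10)·14/3 + (1/5)·26/3 + (7/10)·11/3 = 143/30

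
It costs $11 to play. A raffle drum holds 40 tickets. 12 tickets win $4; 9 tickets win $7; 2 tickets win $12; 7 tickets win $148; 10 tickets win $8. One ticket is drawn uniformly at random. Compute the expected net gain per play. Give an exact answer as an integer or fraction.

811/40 dollars

E[payout] = (12/40)·4 + (9/40)·7 + (2/40)·12 + (7/40)·148 + (10/40)·8 = 1251/40
Expected profit = 1251/40 − 11 = 811/40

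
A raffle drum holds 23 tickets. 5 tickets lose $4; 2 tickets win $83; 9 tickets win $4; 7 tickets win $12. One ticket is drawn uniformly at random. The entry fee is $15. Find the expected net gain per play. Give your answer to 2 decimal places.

E[payout] = (5/23)·(-4) + (2/23)·83 + (9/23)·4 + (7/23)·12 = 266/23
Expected profit = 266/23 − 15 = -79/23 ≈ -$3.43

-$3.43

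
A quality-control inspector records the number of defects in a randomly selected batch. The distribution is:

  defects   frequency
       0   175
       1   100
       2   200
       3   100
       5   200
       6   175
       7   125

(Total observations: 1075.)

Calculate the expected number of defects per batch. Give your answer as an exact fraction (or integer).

Total = 1075, so P(defects=0) = 175/1075, etc.
E[X] = (7/43)·0 + (4/43)·1 + (8/43)·2 + (4/43)·3 + (8/43)·5 + (7/43)·6 + (5/43)·7
     = 149/43

149/43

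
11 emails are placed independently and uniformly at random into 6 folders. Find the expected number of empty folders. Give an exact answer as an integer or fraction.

48828125/60466176

Let Xⱼ=1 if folder j is empty. P(Xⱼ=1) = ((6-1)/6)^11 = 48828125/362797056.
By linearity, E[#empty] = 6·48828125/362797056 = 48828125/60466176.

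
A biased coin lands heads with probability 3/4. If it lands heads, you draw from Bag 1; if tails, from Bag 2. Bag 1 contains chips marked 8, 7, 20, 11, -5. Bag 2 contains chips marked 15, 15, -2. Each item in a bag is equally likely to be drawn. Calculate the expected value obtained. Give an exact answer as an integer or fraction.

E[X | Bag 1] = (8 + 7 + 20 + 11 − 5)/5 = 41/5
E[X | Bag 2] = (15 + 15 − 2)/3 = 28/3
E[X] = (3/4)·41/5 + (1/4)·28/3 = 509/60

509/60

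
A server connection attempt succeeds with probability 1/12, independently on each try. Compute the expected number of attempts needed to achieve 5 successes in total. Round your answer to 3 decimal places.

60.000

By linearity (sum of 5 independent geometric waits), E[trials] = 5/p = 5/(1/12) = 60.
≈ 60.000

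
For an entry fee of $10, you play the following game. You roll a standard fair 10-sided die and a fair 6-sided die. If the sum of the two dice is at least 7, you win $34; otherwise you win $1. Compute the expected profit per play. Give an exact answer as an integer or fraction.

E[payout] = (1/4)·1 + (3/4)·34 = 103/4
Expected profit = 103/4 − 10 = 63/4

63/4 dollars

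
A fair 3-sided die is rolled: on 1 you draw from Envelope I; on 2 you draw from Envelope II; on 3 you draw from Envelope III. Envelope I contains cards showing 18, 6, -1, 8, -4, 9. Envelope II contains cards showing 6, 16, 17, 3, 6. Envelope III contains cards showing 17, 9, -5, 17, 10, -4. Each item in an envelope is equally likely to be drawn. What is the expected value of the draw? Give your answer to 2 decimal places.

E[X | Envelope I] = (18 + 6 − 1 + 8 − 4 + 9)/6 = 6
E[X | Envelope II] = (6 + 16 + 17 + 3 + 6)/5 = 48/5
E[X | Envelope III] = (17 + 9 − 5 + 17 + 10 − 4)/6 = 22/3
E[X] = (1/3)·6 + (1/3)·48/5 + (1/3)·22/3 = 344/45 ≈ 7.64

7.64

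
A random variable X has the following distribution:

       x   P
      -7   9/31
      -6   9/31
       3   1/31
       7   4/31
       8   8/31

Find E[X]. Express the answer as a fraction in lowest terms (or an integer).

-22/31

E[X] = (9/31)·(-7) + (9/31)·(-6) + (1/31)·3 + (4/31)·7 + (8/31)·8
     = -22/31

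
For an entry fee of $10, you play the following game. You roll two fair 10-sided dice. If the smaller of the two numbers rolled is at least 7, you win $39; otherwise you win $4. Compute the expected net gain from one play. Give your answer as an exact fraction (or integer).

-2/5 dollars

E[payout] = (21/25)·4 + (4/25)·39 = 48/5
Expected profit = 48/5 − 10 = -2/5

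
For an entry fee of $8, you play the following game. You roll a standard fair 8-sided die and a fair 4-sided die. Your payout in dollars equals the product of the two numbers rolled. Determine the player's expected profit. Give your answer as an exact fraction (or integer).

13/4 dollars

Distribution of the product of the two numbers rolled: 1 w.p. 1/32, 2 w.p. 1/16, 3 w.p. 1/16, 4 w.p. 3/32, 5 w.p. 1/32, 6 w.p. 3/32, …
E[payout] = (1/32)·1 + (1/16)·2 + (1/16)·3 + (3/32)·4 + (1/32)·5 + (3/32)·6 + (1/32)·7 + (3/32)·8 + (1/32)·9 + (1/32)·10 + (3/32)·12 + (1/32)·14 + (1/32)·15 + (1/16)·16 + (1/32)·18 + (1/32)·20 + (1/32)·21 + (1/16)·24 + (1/32)·28 + (1/32)·32 = 45/4
Expected profit = 45/4 − 8 = 13/4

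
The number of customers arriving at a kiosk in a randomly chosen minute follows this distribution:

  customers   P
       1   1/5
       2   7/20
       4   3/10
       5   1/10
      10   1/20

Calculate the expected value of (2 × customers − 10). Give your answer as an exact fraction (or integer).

-19/5

E[2x-10] = (1/5)·(-8) + (7/20)·(-6) + (3/10)·(-2) + (1/10)·0 + (1/20)·10
     = -19/5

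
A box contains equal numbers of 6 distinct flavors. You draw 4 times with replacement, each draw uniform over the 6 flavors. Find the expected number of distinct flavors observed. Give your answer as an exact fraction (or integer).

671/216

Let Xⱼ=1 if type j appears at least once. P(Xⱼ=1) = 1 − ((6−1)/6)^4 = 671/1296.
E[#distinct] = 6·671/1296 = 671/216.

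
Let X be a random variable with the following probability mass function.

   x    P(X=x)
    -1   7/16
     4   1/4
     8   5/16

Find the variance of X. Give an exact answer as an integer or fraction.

E[X] = (7/16)·(-1) + (1/4)·4 + (5/16)·8 = 49/16
E[X²] = (7/16)·1 + (1/4)·16 + (5/16)·64 = 391/16
Var(X) = 391/16 − (49/16)² = 3855/256

3855/256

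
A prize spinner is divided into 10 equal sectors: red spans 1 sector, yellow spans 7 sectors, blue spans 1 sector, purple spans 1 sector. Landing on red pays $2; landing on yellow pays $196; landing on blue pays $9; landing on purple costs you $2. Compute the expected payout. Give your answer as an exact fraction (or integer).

1381/10 dollars

E[payout] = (1/10)·2 + (7/10)·196 + (1/10)·9 + (1/10)·(-2) = 1381/10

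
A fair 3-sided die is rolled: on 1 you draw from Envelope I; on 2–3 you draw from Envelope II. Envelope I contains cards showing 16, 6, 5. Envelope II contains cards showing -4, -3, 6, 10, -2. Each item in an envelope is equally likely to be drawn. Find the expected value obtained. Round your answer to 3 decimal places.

3.933

E[X | Envelope I] = (16 + 6 + 5)/3 = 9
E[X | Envelope II] = (-4 − 3 + 6 + 10 − 2)/5 = 7/5
E[X] = (1/3)·9 + (2/3)·7/5 = 59/15 ≈ 3.933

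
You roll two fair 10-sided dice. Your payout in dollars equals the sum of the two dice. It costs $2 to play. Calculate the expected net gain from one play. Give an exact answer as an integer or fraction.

Distribution of the sum of the two dice: 2 w.p. 1/100, 3 w.p. 1/50, 4 w.p. 3/100, 5 w.p. 1/25, 6 w.p. 1/20, 7 w.p. 3/50, …
E[payout] = (1/100)·2 + (1/50)·3 + (3/100)·4 + (1/25)·5 + (1/20)·6 + (3/50)·7 + (7/100)·8 + (2/25)·9 + (9/100)·10 + (1/10)·11 + (9/100)·12 + (2/25)·13 + (7/100)·14 + (3/50)·15 + (1/20)·16 + (1/25)·17 + (3/100)·18 + (1/50)·19 + (1/100)·20 = 11
Expected profit = 11 − 2 = 9

$9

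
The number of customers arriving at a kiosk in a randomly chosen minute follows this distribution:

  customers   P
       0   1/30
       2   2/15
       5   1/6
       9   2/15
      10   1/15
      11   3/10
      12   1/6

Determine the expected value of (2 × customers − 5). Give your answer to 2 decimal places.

E[2x-5] = (1/30)·(-5) + (2/15)·(-1) + (1/6)·5 + (2/15)·13 + (1/15)·15 + (3/10)·17 + (1/6)·19
     = 173/15 ≈ 11.53

11.53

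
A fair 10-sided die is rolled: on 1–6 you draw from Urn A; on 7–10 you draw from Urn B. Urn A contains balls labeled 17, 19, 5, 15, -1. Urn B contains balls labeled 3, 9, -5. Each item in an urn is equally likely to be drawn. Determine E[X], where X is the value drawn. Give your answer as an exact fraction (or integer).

E[X | Urn A] = (17 + 19 + 5 + 15 − 1)/5 = 11
E[X | Urn B] = (3 + 9 − 5)/3 = 7/3
E[X] = (3/5)·11 + (2/5)·7/3 = 113/15

113/15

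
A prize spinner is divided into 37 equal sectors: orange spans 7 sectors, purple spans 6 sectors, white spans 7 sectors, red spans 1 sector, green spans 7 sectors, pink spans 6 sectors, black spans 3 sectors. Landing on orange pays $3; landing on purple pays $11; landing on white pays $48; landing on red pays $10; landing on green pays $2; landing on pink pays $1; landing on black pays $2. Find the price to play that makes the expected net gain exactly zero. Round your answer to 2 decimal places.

E[payout] = (7/37)·3 + (6/37)·11 + (7/37)·48 + (1/37)·10 + (7/37)·2 + (6/37)·1 + (3/37)·2 = 459/37
Fair fee = E[payout] = 459/37 ≈ $12.41

$12.41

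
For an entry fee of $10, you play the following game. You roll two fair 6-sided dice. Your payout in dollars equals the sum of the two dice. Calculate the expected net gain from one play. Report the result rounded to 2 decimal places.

Distribution of the sum of the two dice: 2 w.p. 1/36, 3 w.p. 1/18, 4 w.p. 1/12, 5 w.p. 1/9, 6 w.p. 5/36, 7 w.p. 1/6, …
E[payout] = (1/36)·2 + (1/18)·3 + (1/12)·4 + (1/9)·5 + (5/36)·6 + (1/6)·7 + (5/36)·8 + (1/9)·9 + (1/12)·10 + (1/18)·11 + (1/36)·12 = 7
Expected profit = 7 − 10 = -3 ≈ -$3.00

-$3.00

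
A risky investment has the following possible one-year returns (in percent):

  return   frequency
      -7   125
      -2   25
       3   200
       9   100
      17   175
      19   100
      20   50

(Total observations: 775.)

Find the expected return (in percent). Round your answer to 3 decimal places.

Total = 775, so P(return=-7) = 125/775, etc.
E[X] = (5/31)·(-7) + (1/31)·(-2) + (8/31)·3 + (4/31)·9 + (7/31)·17 + (4/31)·19 + (2/31)·20
     = 258/31 ≈ 8.323

8.323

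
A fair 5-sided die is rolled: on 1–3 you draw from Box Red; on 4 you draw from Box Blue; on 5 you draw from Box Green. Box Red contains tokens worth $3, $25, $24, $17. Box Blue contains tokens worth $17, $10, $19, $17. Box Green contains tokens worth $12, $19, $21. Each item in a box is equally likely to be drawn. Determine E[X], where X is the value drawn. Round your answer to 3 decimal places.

E[X | Box Red] = (3 + 25 + 24 + 17)/4 = 69/4
E[X | Box Blue] = (17 + 10 + 19 + 17)/4 = 63/4
E[X | Box Green] = (12 + 19 + 21)/3 = 52/3
E[X] = (3/5)·69/4 + (1/5)·63/4 + (1/5)·52/3 = 509/30 ≈ 16.967

$16.967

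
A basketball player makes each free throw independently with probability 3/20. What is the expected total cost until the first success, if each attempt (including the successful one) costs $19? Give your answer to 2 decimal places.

E[#attempts] = 1/p = 20/3; E[cost] = 19·20/3 = 380/3.
≈ 126.67

$126.67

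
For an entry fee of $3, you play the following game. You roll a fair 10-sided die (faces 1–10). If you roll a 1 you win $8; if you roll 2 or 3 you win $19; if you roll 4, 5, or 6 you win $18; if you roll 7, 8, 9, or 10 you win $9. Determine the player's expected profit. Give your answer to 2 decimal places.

E[payout] = (1/10)·8 + (2/5)·9 + (3/10)·18 + (1/5)·19 = 68/5
Expected profit = 68/5 − 3 = 53/5 ≈ $10.60

$10.60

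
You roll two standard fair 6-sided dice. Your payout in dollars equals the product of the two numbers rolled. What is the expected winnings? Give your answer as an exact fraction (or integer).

Distribution of the product of the two numbers rolled: 1 w.p. 1/36, 2 w.p. 1/18, 3 w.p. 1/18, 4 w.p. 1/12, 5 w.p. 1/18, 6 w.p. 1/9, …
E[payout] = (1/36)·1 + (1/18)·2 + (1/18)·3 + (1/12)·4 + (1/18)·5 + (1/9)·6 + (1/18)·8 + (1/36)·9 + (1/18)·10 + (1/9)·12 + (1/18)·15 + (1/36)·16 + (1/18)·18 + (1/18)·20 + (1/18)·24 + (1/36)·25 + (1/18)·30 + (1/36)·36 = 49/4

49/4 dollars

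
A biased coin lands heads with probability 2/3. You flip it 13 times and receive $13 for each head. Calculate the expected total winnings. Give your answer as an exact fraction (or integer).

338/3 dollars

E[#heads] = 13·2/3 = 26/3 (linearity over flips).
E[winnings] = 13·26/3 = 338/3.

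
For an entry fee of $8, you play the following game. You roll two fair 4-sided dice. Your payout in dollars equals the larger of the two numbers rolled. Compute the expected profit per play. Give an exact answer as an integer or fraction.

-39/8 dollars

Distribution of the larger of the two numbers rolled: 1 w.p. 1/16, 2 w.p. 3/16, 3 w.p. 5/16, 4 w.p. 7/16
E[payout] = (1/16)·1 + (3/16)·2 + (5/16)·3 + (7/16)·4 = 25/8
Expected profit = 25/8 − 8 = -39/8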